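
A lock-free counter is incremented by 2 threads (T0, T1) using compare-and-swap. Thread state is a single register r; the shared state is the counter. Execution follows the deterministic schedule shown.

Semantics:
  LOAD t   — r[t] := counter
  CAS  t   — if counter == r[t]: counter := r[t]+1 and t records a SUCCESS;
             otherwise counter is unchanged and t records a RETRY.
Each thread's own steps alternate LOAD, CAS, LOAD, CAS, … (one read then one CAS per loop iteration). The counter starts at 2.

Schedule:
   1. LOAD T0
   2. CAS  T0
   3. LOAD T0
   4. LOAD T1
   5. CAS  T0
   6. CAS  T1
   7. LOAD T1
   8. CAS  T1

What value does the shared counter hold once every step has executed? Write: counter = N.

#1 T0 reads 2
#2 T0 CAS(2→3) writes; counter now 3
#3 T0 reads 3
#4 T1 reads 3
#5 T0 CAS(3→4) writes; counter now 4
#6 T1 CAS(3→4) fails; counter now 4
#7 T1 reads 4
#8 T1 CAS(4→5) writes; counter now 5

counter = 5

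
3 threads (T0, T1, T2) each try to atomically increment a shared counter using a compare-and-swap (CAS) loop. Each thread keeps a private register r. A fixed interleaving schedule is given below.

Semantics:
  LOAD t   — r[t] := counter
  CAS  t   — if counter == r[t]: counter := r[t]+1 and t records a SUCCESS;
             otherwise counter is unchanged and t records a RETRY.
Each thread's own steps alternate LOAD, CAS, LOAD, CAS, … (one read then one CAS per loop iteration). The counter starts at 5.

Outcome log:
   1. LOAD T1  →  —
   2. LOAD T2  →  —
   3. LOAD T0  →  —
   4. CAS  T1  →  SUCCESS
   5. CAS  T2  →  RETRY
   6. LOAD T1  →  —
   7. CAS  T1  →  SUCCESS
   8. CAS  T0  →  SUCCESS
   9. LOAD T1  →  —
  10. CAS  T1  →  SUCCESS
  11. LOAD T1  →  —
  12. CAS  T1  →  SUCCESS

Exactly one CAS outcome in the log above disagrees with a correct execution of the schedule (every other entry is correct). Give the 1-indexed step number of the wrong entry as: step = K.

Correct run:
1. LOAD T1 → mem=5 r[T1]=5 [LOAD]
2. LOAD T2 → mem=5 r[T2]=5 [LOAD]
3. LOAD T0 → mem=5 r[T0]=5 [LOAD]
4. CAS T1 → mem=6 r[T1]=5 [OK]
5. CAS T2 → mem=6 r[T2]=5 [RETRY]
6. LOAD T1 → mem=6 r[T1]=6 [LOAD]
7. CAS T1 → mem=7 r[T1]=6 [OK]
8. CAS T0 → mem=7 r[T0]=5 [RETRY]
9. LOAD T1 → mem=7 r[T1]=7 [LOAD]
10. CAS T1 → mem=8 r[T1]=7 [OK]
11. LOAD T1 → mem=8 r[T1]=8 [LOAD]
12. CAS T1 → mem=9 r[T1]=8 [OK]
Flip is step 8.

step = 8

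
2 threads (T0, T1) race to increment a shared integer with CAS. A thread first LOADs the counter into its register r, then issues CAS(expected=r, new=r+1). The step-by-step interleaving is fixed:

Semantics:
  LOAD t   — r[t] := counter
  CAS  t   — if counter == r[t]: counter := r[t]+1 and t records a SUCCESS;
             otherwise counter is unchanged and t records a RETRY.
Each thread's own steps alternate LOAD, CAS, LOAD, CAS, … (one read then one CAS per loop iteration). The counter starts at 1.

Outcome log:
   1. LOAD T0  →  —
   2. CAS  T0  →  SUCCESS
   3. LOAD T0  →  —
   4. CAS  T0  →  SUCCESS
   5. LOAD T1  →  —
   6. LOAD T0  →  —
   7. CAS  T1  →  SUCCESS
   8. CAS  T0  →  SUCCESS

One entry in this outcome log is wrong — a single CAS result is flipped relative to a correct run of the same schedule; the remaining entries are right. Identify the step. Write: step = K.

step = 8

Re-executing:
[1] T0.load  rd  (counter 1, T0.r 1)
[2] T0.cas  hit  (counter 2, T0.r 1)
[3] T0.load  rd  (counter 2, T0.r 2)
[4] T0.cas  hit  (counter 3, T0.r 2)
[5] T1.load  rd  (counter 3, T1.r 3)
[6] T0.load  rd  (counter 3, T0.r 3)
[7] T1.cas  hit  (counter 4, T1.r 3)
[8] T0.cas  miss  (counter 4, T0.r 3)
Flip is step 8.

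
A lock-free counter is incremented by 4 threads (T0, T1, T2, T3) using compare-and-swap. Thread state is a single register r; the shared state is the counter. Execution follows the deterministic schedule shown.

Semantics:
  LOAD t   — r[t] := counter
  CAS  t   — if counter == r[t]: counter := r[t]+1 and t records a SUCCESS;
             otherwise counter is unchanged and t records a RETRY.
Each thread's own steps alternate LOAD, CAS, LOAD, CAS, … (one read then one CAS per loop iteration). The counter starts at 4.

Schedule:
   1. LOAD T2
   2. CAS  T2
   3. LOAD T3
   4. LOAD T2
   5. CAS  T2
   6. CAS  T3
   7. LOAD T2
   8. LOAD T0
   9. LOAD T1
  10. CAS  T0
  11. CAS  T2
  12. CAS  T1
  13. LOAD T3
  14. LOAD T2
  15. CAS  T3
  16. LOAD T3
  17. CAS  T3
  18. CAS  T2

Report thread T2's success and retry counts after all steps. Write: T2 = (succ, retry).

T2 = (2, 2)

#1 T2 reads 4
#2 T2 CAS(4→5) writes; counter now 5
#3 T3 reads 5
#4 T2 reads 5
#5 T2 CAS(5→6) writes; counter now 6
#6 T3 CAS(5→6) fails; counter now 6
#7 T2 reads 6
#8 T0 reads 6
#9 T1 reads 6
#10 T0 CAS(6→7) writes; counter now 7
#11 T2 CAS(6→7) fails; counter now 7
#12 T1 CAS(6→7) fails; counter now 7
#13 T3 reads 7
#14 T2 reads 7
#15 T3 CAS(7→8) writes; counter now 8
#16 T3 reads 8
#17 T3 CAS(8→9) writes; counter now 9
#18 T2 CAS(7→8) fails; counter now 9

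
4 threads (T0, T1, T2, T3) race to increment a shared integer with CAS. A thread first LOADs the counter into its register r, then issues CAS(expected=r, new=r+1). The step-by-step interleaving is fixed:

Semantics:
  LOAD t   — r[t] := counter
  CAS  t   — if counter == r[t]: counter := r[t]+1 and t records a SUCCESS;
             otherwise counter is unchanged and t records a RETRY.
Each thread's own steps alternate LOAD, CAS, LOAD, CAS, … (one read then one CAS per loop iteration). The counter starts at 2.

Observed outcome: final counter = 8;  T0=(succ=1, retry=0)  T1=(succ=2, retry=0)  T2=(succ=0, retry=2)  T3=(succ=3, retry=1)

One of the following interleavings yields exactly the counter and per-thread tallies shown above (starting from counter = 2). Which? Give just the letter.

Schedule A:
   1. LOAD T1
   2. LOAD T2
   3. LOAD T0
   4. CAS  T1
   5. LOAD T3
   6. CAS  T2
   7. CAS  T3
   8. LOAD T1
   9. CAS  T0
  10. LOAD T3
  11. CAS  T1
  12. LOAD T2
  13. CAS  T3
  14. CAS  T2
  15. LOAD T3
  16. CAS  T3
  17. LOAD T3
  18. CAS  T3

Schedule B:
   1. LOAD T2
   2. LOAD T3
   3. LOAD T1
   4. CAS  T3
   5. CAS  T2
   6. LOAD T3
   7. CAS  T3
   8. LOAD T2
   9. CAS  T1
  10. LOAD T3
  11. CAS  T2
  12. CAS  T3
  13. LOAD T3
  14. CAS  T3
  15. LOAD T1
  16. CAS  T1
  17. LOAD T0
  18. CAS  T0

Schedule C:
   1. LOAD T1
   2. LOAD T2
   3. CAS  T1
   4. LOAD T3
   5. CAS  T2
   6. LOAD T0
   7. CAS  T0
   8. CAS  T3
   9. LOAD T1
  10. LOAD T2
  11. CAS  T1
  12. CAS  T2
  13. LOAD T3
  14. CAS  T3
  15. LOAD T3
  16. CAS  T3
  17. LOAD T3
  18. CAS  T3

C

Simulating candidate C:
T1 LOAD — after: cnt=2, r=2 — load
T2 LOAD — after: cnt=2, r=2 — load
T1 CAS — after: cnt=3, r=2 — ok
T3 LOAD — after: cnt=3, r=3 — load
T2 CAS — after: cnt=3, r=2 — retry
T0 LOAD — after: cnt=3, r=3 — load
T0 CAS — after: cnt=4, r=3 — ok
T3 CAS — after: cnt=4, r=3 — retry
T1 LOAD — after: cnt=4, r=4 — load
T2 LOAD — after: cnt=4, r=4 — load
T1 CAS — after: cnt=5, r=4 — ok
T2 CAS — after: cnt=5, r=4 — retry
T3 LOAD — after: cnt=5, r=5 — load
T3 CAS — after: cnt=6, r=5 — ok
T3 LOAD — after: cnt=6, r=6 — load
T3 CAS — after: cnt=7, r=6 — ok
T3 LOAD — after: cnt=7, r=7 — load
T3 CAS — after: cnt=8, r=7 — ok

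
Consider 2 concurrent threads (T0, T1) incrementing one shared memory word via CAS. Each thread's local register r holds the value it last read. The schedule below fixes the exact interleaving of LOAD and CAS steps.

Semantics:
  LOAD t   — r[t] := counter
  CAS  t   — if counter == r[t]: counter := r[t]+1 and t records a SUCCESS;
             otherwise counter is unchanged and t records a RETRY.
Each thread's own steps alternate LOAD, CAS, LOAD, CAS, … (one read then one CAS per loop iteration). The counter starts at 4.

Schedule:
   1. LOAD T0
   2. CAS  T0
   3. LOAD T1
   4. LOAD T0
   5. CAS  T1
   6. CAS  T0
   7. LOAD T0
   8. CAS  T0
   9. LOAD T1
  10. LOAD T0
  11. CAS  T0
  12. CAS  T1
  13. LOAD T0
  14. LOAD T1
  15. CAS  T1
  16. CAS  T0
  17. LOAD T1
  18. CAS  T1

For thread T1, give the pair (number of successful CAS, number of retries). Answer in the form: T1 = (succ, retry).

T1 = (3, 1)

1. LOAD T0 → mem=4 r[T0]=4 [LOAD]
2. CAS T0 → mem=5 r[T0]=4 [OK]
3. LOAD T1 → mem=5 r[T1]=5 [LOAD]
4. LOAD T0 → mem=5 r[T0]=5 [LOAD]
5. CAS T1 → mem=6 r[T1]=5 [OK]
6. CAS T0 → mem=6 r[T0]=5 [RETRY]
7. LOAD T0 → mem=6 r[T0]=6 [LOAD]
8. CAS T0 → mem=7 r[T0]=6 [OK]
9. LOAD T1 → mem=7 r[T1]=7 [LOAD]
10. LOAD T0 → mem=7 r[T0]=7 [LOAD]
11. CAS T0 → mem=8 r[T0]=7 [OK]
12. CAS T1 → mem=8 r[T1]=7 [RETRY]
13. LOAD T0 → mem=8 r[T0]=8 [LOAD]
14. LOAD T1 → mem=8 r[T1]=8 [LOAD]
15. CAS T1 → mem=9 r[T1]=8 [OK]
16. CAS T0 → mem=9 r[T0]=8 [RETRY]
17. LOAD T1 → mem=9 r[T1]=9 [LOAD]
18. CAS T1 → mem=10 r[T1]=9 [OK]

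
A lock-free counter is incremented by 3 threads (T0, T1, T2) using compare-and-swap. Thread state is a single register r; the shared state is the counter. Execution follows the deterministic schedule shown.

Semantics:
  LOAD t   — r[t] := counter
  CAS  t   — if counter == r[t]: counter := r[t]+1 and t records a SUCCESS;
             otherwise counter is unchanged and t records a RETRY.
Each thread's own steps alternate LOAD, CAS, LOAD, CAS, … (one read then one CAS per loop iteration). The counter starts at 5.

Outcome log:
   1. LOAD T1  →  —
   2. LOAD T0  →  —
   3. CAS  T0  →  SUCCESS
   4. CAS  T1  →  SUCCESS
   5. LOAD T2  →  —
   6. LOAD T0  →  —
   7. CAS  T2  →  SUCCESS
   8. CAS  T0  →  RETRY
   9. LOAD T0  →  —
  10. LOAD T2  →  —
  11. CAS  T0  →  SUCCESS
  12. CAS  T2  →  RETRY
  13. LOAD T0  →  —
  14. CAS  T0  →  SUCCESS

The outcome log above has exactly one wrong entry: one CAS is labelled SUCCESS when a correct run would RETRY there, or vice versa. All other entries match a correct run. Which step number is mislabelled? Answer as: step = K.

step = 4

Re-executing:
[1] T1.load  rd  (counter 5, T1.r 5)
[2] T0.load  rd  (counter 5, T0.r 5)
[3] T0.cas  hit  (counter 6, T0.r 5)
[4] T1.cas  miss  (counter 6, T1.r 5)
[5] T2.load  rd  (counter 6, T2.r 6)
[6] T0.load  rd  (counter 6, T0.r 6)
[7] T2.cas  hit  (counter 7, T2.r 6)
[8] T0.cas  miss  (counter 7, T0.r 6)
[9] T0.load  rd  (counter 7, T0.r 7)
[10] T2.load  rd  (counter 7, T2.r 7)
[11] T0.cas  hit  (counter 8, T0.r 7)
[12] T2.cas  miss  (counter 8, T2.r 7)
[13] T0.load  rd  (counter 8, T0.r 8)
[14] T0.cas  hit  (counter 9, T0.r 8)
Flip is step 4.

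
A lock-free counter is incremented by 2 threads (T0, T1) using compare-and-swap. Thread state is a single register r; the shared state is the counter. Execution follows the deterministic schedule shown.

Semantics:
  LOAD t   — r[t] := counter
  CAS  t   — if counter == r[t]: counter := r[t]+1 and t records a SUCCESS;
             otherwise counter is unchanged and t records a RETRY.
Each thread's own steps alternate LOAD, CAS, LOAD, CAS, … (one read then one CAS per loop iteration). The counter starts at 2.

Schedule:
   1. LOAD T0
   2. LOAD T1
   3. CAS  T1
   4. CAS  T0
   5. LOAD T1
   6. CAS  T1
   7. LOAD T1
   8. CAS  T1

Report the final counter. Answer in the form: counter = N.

#1 T0 reads 2
#2 T1 reads 2
#3 T1 CAS(2→3) writes; counter now 3
#4 T0 CAS(2→3) fails; counter now 3
#5 T1 reads 3
#6 T1 CAS(3→4) writes; counter now 4
#7 T1 reads 4
#8 T1 CAS(4→5) writes; counter now 5

counter = 5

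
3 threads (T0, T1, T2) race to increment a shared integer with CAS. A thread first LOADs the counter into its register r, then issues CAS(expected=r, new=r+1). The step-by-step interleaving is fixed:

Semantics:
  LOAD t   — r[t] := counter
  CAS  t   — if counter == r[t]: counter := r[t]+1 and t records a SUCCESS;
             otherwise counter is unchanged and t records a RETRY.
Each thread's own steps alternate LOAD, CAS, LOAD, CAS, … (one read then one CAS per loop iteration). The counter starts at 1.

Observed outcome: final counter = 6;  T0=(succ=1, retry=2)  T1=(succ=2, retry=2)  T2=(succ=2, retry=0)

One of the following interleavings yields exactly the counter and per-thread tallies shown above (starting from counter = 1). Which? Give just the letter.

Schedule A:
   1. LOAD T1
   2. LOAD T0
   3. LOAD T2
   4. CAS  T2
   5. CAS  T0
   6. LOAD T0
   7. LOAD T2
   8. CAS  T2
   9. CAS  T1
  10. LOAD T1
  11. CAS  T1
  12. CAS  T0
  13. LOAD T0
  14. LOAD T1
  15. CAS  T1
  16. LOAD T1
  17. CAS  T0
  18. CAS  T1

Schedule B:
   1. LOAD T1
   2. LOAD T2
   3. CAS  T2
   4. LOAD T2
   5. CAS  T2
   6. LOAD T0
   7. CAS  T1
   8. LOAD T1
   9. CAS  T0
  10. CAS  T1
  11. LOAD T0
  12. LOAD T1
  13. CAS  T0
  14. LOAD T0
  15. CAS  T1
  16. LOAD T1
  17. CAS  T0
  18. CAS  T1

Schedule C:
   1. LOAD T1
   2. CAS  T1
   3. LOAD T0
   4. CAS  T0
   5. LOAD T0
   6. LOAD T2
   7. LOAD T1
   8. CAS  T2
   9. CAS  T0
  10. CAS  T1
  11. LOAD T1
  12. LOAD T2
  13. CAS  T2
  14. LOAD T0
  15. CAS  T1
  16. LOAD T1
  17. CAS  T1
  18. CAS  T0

Simulating candidate C:
   1) LOAD T1:  M=1  r_T1=1
   2) CAS  T1:  M=2  r_T1=1 ✓
   3) LOAD T0:  M=2  r_T0=2
   4) CAS  T0:  M=3  r_T0=2 ✓
   5) LOAD T0:  M=3  r_T0=3
   6) LOAD T2:  M=3  r_T2=3
   7) LOAD T1:  M=3  r_T1=3
   8) CAS  T2:  M=4  r_T2=3 ✓
   9) CAS  T0:  M=4  r_T0=3 ✗
  10) CAS  T1:  M=4  r_T1=3 ✗
  11) LOAD T1:  M=4  r_T1=4
  12) LOAD T2:  M=4  r_T2=4
  13) CAS  T2:  M=5  r_T2=4 ✓
  14) LOAD T0:  M=5  r_T0=5
  15) CAS  T1:  M=5  r_T1=4 ✗
  16) LOAD T1:  M=5  r_T1=5
  17) CAS  T1:  M=6  r_T1=5 ✓
  18) CAS  T0:  M=6  r_T0=5 ✗

C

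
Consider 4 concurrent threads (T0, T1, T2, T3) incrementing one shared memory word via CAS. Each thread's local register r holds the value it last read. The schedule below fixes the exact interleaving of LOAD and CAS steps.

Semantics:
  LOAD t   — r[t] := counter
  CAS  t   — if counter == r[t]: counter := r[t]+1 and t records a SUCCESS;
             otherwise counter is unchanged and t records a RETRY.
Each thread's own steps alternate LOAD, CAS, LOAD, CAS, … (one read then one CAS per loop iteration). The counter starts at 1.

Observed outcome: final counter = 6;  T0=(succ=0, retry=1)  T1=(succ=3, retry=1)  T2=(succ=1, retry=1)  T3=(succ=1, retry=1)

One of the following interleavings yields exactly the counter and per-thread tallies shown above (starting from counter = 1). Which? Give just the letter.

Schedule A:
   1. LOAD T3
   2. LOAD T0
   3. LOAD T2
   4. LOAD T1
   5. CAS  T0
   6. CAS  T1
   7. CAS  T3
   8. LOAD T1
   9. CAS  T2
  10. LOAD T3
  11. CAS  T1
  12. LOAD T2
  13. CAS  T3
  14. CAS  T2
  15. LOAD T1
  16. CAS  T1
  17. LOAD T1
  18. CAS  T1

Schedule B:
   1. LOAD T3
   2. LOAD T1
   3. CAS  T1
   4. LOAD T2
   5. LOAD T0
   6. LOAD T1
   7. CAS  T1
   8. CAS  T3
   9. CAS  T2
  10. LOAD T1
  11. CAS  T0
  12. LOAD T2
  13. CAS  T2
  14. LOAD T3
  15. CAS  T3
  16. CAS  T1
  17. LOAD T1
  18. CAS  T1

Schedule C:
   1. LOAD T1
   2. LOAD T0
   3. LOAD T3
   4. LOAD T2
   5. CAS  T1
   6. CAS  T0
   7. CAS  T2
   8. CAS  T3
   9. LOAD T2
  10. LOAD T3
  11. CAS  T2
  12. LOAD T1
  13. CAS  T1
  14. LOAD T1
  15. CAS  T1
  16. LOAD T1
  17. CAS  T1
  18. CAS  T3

Run B:
[1] T3.load  rd  (counter 1, T3.r 1)
[2] T1.load  rd  (counter 1, T1.r 1)
[3] T1.cas  hit  (counter 2, T1.r 1)
[4] T2.load  rd  (counter 2, T2.r 2)
[5] T0.load  rd  (counter 2, T0.r 2)
[6] T1.load  rd  (counter 2, T1.r 2)
[7] T1.cas  hit  (counter 3, T1.r 2)
[8] T3.cas  miss  (counter 3, T3.r 1)
[9] T2.cas  miss  (counter 3, T2.r 2)
[10] T1.load  rd  (counter 3, T1.r 3)
[11] T0.cas  miss  (counter 3, T0.r 2)
[12] T2.load  rd  (counter 3, T2.r 3)
[13] T2.cas  hit  (counter 4, T2.r 3)
[14] T3.load  rd  (counter 4, T3.r 4)
[15] T3.cas  hit  (counter 5, T3.r 4)
[16] T1.cas  miss  (counter 5, T1.r 3)
[17] T1.load  rd  (counter 5, T1.r 5)
[18] T1.cas  hit  (counter 6, T1.r 5)

B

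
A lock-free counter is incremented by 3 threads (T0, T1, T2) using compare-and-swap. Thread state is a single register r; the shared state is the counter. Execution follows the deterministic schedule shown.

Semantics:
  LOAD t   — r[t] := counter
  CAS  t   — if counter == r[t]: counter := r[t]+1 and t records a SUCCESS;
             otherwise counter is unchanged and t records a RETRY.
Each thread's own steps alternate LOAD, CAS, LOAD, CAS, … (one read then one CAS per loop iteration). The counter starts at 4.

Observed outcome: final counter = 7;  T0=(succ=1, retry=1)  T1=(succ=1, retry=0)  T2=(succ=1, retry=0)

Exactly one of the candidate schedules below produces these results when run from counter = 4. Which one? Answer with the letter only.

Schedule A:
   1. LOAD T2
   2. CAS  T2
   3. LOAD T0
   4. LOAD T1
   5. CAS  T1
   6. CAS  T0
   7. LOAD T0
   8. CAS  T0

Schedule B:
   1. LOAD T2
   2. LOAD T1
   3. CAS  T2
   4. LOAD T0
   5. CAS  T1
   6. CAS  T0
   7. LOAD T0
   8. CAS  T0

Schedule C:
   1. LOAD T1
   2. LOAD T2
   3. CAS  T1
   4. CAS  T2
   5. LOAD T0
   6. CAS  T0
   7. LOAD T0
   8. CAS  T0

A

Run A:
#1 T2 reads 4
#2 T2 CAS(4→5) writes; counter now 5
#3 T0 reads 5
#4 T1 reads 5
#5 T1 CAS(5→6) writes; counter now 6
#6 T0 CAS(5→6) fails; counter now 6
#7 T0 reads 6
#8 T0 CAS(6→7) writes; counter now 7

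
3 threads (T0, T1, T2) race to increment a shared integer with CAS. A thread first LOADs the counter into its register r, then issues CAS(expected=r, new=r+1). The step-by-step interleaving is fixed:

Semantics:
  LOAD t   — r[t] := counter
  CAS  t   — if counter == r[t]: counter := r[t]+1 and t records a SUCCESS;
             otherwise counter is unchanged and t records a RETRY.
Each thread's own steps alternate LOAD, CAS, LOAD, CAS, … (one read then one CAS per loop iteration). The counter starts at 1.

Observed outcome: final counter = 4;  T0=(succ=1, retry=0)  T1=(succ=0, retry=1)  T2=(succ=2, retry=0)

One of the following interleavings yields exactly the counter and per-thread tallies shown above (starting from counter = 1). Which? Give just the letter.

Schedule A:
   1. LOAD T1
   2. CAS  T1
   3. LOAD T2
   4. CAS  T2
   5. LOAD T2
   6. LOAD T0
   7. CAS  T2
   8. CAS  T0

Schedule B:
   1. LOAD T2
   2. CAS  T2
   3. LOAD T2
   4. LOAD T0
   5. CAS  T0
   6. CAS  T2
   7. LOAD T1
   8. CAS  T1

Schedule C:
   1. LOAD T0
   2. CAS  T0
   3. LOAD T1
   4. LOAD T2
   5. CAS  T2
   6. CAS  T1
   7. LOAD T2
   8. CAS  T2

Tracing schedule C:
[1] T0.load  rd  (counter 1, T0.r 1)
[2] T0.cas  hit  (counter 2, T0.r 1)
[3] T1.load  rd  (counter 2, T1.r 2)
[4] T2.load  rd  (counter 2, T2.r 2)
[5] T2.cas  hit  (counter 3, T2.r 2)
[6] T1.cas  miss  (counter 3, T1.r 2)
[7] T2.load  rd  (counter 3, T2.r 3)
[8] T2.cas  hit  (counter 4, T2.r 3)

C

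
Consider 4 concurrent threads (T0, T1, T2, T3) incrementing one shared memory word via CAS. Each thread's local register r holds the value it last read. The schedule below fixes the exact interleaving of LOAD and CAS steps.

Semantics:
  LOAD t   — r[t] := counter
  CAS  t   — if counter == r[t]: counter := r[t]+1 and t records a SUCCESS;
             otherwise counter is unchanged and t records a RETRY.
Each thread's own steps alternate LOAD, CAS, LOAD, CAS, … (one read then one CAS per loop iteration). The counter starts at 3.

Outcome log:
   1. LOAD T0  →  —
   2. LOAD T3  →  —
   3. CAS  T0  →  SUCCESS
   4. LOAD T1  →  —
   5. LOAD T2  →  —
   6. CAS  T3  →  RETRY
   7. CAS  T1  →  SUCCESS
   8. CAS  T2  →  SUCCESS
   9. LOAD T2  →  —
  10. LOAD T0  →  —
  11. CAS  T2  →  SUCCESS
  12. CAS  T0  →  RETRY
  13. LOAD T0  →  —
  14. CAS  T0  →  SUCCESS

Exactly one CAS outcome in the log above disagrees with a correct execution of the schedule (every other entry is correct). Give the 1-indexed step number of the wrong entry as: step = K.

step = 8

Re-executing:
#1 T0 reads 3
#2 T3 reads 3
#3 T0 CAS(3→4) writes; counter now 4
#4 T1 reads 4
#5 T2 reads 4
#6 T3 CAS(3→4) fails; counter now 4
#7 T1 CAS(4→5) writes; counter now 5
#8 T2 CAS(4→5) fails; counter now 5
#9 T2 reads 5
#10 T0 reads 5
#11 T2 CAS(5→6) writes; counter now 6
#12 T0 CAS(5→6) fails; counter now 6
#13 T0 reads 6
#14 T0 CAS(6→7) writes; counter now 7
Mismatch at 8.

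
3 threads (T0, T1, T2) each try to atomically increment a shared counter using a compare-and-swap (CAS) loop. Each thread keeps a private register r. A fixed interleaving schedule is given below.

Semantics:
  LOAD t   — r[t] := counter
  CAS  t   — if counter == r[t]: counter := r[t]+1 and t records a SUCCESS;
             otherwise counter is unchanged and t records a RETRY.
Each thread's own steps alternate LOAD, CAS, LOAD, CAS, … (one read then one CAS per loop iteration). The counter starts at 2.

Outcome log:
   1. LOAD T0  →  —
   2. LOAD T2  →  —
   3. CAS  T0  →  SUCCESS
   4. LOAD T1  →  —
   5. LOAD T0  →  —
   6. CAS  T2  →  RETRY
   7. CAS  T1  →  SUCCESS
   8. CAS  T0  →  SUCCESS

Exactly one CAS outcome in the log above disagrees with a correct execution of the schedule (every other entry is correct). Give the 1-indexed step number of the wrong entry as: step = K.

step = 8

Correct run:
1. LOAD T0 → mem=2 r[T0]=2 [LOAD]
2. LOAD T2 → mem=2 r[T2]=2 [LOAD]
3. CAS T0 → mem=3 r[T0]=2 [OK]
4. LOAD T1 → mem=3 r[T1]=3 [LOAD]
5. LOAD T0 → mem=3 r[T0]=3 [LOAD]
6. CAS T2 → mem=3 r[T2]=2 [RETRY]
7. CAS T1 → mem=4 r[T1]=3 [OK]
8. CAS T0 → mem=4 r[T0]=3 [RETRY]
Log disagrees first at step 8.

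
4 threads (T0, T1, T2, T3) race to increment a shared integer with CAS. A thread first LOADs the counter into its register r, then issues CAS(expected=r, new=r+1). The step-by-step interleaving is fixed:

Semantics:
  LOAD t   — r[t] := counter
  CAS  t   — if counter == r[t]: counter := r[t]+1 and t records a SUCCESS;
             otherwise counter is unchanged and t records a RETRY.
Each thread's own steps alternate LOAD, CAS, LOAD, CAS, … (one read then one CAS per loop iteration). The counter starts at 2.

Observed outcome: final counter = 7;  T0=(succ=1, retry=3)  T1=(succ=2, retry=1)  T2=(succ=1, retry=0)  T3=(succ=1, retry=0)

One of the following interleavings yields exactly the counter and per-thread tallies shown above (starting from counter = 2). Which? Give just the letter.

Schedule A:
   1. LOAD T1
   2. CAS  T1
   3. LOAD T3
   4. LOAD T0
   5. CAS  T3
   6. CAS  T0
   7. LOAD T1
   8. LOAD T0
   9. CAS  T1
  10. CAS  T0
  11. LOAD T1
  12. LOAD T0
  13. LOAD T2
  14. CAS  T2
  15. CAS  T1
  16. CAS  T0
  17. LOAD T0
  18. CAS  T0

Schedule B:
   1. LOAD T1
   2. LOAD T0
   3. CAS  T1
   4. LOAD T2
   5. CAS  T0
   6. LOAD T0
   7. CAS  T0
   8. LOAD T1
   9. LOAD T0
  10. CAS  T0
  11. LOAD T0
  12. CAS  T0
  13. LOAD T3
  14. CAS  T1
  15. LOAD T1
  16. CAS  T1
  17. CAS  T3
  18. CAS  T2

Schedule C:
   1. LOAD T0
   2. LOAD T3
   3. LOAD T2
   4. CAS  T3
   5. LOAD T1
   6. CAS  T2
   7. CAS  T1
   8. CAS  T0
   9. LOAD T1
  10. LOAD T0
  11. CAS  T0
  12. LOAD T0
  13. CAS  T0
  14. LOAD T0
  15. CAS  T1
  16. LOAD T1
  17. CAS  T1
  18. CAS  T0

Tracing schedule A:
T1 LOAD — after: cnt=2, r=2 — load
T1 CAS — after: cnt=3, r=2 — ok
T3 LOAD — after: cnt=3, r=3 — load
T0 LOAD — after: cnt=3, r=3 — load
T3 CAS — after: cnt=4, r=3 — ok
T0 CAS — after: cnt=4, r=3 — retry
T1 LOAD — after: cnt=4, r=4 — load
T0 LOAD — after: cnt=4, r=4 — load
T1 CAS — after: cnt=5, r=4 — ok
T0 CAS — after: cnt=5, r=4 — retry
T1 LOAD — after: cnt=5, r=5 — load
T0 LOAD — after: cnt=5, r=5 — load
T2 LOAD — after: cnt=5, r=5 — load
T2 CAS — after: cnt=6, r=5 — ok
T1 CAS — after: cnt=6, r=5 — retry
T0 CAS — after: cnt=6, r=5 — retry
T0 LOAD — after: cnt=6, r=6 — load
T0 CAS — after: cnt=7, r=6 — ok

A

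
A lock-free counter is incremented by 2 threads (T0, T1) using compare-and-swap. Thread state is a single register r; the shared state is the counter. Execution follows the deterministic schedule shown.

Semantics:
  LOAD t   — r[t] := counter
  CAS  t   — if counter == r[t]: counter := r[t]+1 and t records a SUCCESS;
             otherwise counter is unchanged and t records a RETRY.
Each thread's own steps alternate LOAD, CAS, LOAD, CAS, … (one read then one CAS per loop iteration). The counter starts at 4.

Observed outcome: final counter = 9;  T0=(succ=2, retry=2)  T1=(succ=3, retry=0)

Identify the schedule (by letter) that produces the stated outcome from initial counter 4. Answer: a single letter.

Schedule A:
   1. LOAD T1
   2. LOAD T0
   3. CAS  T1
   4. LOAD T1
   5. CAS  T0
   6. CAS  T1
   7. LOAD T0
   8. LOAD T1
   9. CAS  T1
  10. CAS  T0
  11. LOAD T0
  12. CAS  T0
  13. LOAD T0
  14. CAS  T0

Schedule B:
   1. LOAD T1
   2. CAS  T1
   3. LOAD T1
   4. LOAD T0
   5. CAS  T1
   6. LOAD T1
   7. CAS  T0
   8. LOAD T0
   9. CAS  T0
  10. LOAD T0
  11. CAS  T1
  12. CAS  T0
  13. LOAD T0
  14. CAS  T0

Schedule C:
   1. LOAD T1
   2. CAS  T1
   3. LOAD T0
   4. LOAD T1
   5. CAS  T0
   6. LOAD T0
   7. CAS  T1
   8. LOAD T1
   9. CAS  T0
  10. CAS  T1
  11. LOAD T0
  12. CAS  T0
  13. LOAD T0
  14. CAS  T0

Simulating candidate A:
1. LOAD T1 → mem=4 r[T1]=4 [LOAD]
2. LOAD T0 → mem=4 r[T0]=4 [LOAD]
3. CAS T1 → mem=5 r[T1]=4 [OK]
4. LOAD T1 → mem=5 r[T1]=5 [LOAD]
5. CAS T0 → mem=5 r[T0]=4 [RETRY]
6. CAS T1 → mem=6 r[T1]=5 [OK]
7. LOAD T0 → mem=6 r[T0]=6 [LOAD]
8. LOAD T1 → mem=6 r[T1]=6 [LOAD]
9. CAS T1 → mem=7 r[T1]=6 [OK]
10. CAS T0 → mem=7 r[T0]=6 [RETRY]
11. LOAD T0 → mem=7 r[T0]=7 [LOAD]
12. CAS T0 → mem=8 r[T0]=7 [OK]
13. LOAD T0 → mem=8 r[T0]=8 [LOAD]
14. CAS T0 → mem=9 r[T0]=8 [OK]

A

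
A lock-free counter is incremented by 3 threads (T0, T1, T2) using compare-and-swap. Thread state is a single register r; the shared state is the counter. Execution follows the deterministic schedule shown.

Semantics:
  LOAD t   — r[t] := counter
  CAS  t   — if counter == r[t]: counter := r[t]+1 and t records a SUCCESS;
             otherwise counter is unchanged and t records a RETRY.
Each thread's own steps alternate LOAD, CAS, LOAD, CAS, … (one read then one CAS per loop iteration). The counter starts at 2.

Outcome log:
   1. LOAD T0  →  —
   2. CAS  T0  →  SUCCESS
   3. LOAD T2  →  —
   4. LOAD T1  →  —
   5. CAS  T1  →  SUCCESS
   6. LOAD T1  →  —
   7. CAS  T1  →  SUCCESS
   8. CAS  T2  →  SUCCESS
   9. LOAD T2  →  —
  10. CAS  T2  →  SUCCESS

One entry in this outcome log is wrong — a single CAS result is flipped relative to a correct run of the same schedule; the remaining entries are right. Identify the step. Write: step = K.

step = 8

Correct run:
T0 LOAD — after: cnt=2, r=2 — load
T0 CAS — after: cnt=3, r=2 — ok
T2 LOAD — after: cnt=3, r=3 — load
T1 LOAD — after: cnt=3, r=3 — load
T1 CAS — after: cnt=4, r=3 — ok
T1 LOAD — after: cnt=4, r=4 — load
T1 CAS — after: cnt=5, r=4 — ok
T2 CAS — after: cnt=5, r=3 — retry
T2 LOAD — after: cnt=5, r=5 — load
T2 CAS — after: cnt=6, r=5 — ok
Mismatch at 8.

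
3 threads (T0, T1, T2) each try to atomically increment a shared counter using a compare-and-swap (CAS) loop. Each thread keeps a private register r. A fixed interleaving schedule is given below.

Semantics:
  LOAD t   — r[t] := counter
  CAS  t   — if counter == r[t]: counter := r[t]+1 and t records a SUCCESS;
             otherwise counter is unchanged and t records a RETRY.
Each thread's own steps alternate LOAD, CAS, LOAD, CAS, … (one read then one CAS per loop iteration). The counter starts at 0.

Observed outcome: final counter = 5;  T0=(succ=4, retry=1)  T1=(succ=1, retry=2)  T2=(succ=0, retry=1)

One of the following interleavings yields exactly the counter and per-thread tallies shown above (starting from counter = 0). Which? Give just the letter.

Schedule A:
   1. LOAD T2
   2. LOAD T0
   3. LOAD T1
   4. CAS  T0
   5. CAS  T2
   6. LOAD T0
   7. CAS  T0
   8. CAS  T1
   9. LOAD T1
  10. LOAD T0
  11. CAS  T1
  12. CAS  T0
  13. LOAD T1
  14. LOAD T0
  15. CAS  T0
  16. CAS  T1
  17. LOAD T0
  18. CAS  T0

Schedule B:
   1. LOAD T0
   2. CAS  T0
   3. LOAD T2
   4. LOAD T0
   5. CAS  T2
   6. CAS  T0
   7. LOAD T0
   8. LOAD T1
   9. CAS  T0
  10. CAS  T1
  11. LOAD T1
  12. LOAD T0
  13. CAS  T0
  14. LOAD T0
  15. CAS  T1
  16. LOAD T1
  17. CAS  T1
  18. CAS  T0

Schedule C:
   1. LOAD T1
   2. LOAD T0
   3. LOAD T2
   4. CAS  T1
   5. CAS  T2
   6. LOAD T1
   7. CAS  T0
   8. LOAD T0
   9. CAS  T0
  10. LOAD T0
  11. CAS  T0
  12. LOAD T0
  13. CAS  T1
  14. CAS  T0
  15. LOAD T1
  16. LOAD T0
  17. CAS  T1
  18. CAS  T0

Tracing schedule A:
1. LOAD T2 → mem=0 r[T2]=0 [LOAD]
2. LOAD T0 → mem=0 r[T0]=0 [LOAD]
3. LOAD T1 → mem=0 r[T1]=0 [LOAD]
4. CAS T0 → mem=1 r[T0]=0 [OK]
5. CAS T2 → mem=1 r[T2]=0 [RETRY]
6. LOAD T0 → mem=1 r[T0]=1 [LOAD]
7. CAS T0 → mem=2 r[T0]=1 [OK]
8. CAS T1 → mem=2 r[T1]=0 [RETRY]
9. LOAD T1 → mem=2 r[T1]=2 [LOAD]
10. LOAD T0 → mem=2 r[T0]=2 [LOAD]
11. CAS T1 → mem=3 r[T1]=2 [OK]
12. CAS T0 → mem=3 r[T0]=2 [RETRY]
13. LOAD T1 → mem=3 r[T1]=3 [LOAD]
14. LOAD T0 → mem=3 r[T0]=3 [LOAD]
15. CAS T0 → mem=4 r[T0]=3 [OK]
16. CAS T1 → mem=4 r[T1]=3 [RETRY]
17. LOAD T0 → mem=4 r[T0]=4 [LOAD]
18. CAS T0 → mem=5 r[T0]=4 [OK]

A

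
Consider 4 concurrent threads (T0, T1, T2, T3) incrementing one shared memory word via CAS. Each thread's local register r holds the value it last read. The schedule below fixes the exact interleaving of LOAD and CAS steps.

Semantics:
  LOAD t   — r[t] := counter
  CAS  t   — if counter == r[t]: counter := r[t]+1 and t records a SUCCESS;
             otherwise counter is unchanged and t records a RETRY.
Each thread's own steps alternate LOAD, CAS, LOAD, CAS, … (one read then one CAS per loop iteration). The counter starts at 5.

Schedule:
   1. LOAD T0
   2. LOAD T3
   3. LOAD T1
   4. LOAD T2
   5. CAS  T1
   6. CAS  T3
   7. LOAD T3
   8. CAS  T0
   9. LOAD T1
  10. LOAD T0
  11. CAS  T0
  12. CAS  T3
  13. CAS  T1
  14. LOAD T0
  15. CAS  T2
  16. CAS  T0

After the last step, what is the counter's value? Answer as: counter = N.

step 1: T0 LOAD ⇒ load; ctr=5 reg=5
step 2: T3 LOAD ⇒ load; ctr=5 reg=5
step 3: T1 LOAD ⇒ load; ctr=5 reg=5
step 4: T2 LOAD ⇒ load; ctr=5 reg=5
step 5: T1 CAS ⇒ ok; ctr=6 reg=5
step 6: T3 CAS ⇒ retry; ctr=6 reg=5
step 7: T3 LOAD ⇒ load; ctr=6 reg=6
step 8: T0 CAS ⇒ retry; ctr=6 reg=5
step 9: T1 LOAD ⇒ load; ctr=6 reg=6
step 10: T0 LOAD ⇒ load; ctr=6 reg=6
step 11: T0 CAS ⇒ ok; ctr=7 reg=6
step 12: T3 CAS ⇒ retry; ctr=7 reg=6
step 13: T1 CAS ⇒ retry; ctr=7 reg=6
step 14: T0 LOAD ⇒ load; ctr=7 reg=7
step 15: T2 CAS ⇒ retry; ctr=7 reg=5
step 16: T0 CAS ⇒ ok; ctr=8 reg=7

counter = 8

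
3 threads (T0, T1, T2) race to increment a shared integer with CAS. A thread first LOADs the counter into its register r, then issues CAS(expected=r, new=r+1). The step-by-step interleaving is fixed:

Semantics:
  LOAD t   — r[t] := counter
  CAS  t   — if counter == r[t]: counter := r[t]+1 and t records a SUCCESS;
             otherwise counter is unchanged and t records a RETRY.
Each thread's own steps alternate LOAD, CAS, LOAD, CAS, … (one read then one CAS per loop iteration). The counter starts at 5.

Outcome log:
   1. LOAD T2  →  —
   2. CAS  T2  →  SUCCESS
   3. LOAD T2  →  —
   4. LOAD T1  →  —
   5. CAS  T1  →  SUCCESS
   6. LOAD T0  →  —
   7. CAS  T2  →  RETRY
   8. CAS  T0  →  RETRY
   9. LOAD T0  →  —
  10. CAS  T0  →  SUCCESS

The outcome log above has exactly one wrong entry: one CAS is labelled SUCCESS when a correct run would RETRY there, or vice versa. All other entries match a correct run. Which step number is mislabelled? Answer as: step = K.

step = 8

Correct run:
   1) LOAD T2:  M=5  r_T2=5
   2) CAS  T2:  M=6  r_T2=5 ✓
   3) LOAD T2:  M=6  r_T2=6
   4) LOAD T1:  M=6  r_T1=6
   5) CAS  T1:  M=7  r_T1=6 ✓
   6) LOAD T0:  M=7  r_T0=7
   7) CAS  T2:  M=7  r_T2=6 ✗
   8) CAS  T0:  M=8  r_T0=7 ✓
   9) LOAD T0:  M=8  r_T0=8
  10) CAS  T0:  M=9  r_T0=8 ✓
Log disagrees first at step 8.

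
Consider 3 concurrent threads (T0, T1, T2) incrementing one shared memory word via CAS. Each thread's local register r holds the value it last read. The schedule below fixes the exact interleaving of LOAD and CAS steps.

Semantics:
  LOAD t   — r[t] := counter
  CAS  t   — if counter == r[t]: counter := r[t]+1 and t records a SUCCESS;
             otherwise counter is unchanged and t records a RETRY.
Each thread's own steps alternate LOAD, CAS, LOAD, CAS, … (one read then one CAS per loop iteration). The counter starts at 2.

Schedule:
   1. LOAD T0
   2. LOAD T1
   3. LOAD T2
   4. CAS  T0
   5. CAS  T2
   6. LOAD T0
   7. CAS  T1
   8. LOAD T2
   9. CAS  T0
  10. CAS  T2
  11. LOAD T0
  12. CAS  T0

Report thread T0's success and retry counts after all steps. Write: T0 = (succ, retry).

T0 LOAD — after: cnt=2, r=2 — load
T1 LOAD — after: cnt=2, r=2 — load
T2 LOAD — after: cnt=2, r=2 — load
T0 CAS — after: cnt=3, r=2 — ok
T2 CAS — after: cnt=3, r=2 — retry
T0 LOAD — after: cnt=3, r=3 — load
T1 CAS — after: cnt=3, r=2 — retry
T2 LOAD — after: cnt=3, r=3 — load
T0 CAS — after: cnt=4, r=3 — ok
T2 CAS — after: cnt=4, r=3 — retry
T0 LOAD — after: cnt=4, r=4 — load
T0 CAS — after: cnt=5, r=4 — ok

T0 = (3, 0)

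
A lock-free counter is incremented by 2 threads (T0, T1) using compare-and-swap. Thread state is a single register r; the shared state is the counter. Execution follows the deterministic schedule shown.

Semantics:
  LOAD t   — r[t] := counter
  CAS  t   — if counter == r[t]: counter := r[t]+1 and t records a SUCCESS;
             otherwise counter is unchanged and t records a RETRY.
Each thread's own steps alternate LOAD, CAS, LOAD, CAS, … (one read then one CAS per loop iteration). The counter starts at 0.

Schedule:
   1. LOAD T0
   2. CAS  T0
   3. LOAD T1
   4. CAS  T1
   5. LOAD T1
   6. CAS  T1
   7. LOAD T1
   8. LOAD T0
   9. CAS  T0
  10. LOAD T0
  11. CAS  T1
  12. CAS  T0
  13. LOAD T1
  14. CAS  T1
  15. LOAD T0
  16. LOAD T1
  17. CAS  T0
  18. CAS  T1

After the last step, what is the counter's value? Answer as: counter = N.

counter = 7

1. LOAD T0 → mem=0 r[T0]=0 [LOAD]
2. CAS T0 → mem=1 r[T0]=0 [OK]
3. LOAD T1 → mem=1 r[T1]=1 [LOAD]
4. CAS T1 → mem=2 r[T1]=1 [OK]
5. LOAD T1 → mem=2 r[T1]=2 [LOAD]
6. CAS T1 → mem=3 r[T1]=2 [OK]
7. LOAD T1 → mem=3 r[T1]=3 [LOAD]
8. LOAD T0 → mem=3 r[T0]=3 [LOAD]
9. CAS T0 → mem=4 r[T0]=3 [OK]
10. LOAD T0 → mem=4 r[T0]=4 [LOAD]
11. CAS T1 → mem=4 r[T1]=3 [RETRY]
12. CAS T0 → mem=5 r[T0]=4 [OK]
13. LOAD T1 → mem=5 r[T1]=5 [LOAD]
14. CAS T1 → mem=6 r[T1]=5 [OK]
15. LOAD T0 → mem=6 r[T0]=6 [LOAD]
16. LOAD T1 → mem=6 r[T1]=6 [LOAD]
17. CAS T0 → mem=7 r[T0]=6 [OK]
18. CAS T1 → mem=7 r[T1]=6 [RETRY]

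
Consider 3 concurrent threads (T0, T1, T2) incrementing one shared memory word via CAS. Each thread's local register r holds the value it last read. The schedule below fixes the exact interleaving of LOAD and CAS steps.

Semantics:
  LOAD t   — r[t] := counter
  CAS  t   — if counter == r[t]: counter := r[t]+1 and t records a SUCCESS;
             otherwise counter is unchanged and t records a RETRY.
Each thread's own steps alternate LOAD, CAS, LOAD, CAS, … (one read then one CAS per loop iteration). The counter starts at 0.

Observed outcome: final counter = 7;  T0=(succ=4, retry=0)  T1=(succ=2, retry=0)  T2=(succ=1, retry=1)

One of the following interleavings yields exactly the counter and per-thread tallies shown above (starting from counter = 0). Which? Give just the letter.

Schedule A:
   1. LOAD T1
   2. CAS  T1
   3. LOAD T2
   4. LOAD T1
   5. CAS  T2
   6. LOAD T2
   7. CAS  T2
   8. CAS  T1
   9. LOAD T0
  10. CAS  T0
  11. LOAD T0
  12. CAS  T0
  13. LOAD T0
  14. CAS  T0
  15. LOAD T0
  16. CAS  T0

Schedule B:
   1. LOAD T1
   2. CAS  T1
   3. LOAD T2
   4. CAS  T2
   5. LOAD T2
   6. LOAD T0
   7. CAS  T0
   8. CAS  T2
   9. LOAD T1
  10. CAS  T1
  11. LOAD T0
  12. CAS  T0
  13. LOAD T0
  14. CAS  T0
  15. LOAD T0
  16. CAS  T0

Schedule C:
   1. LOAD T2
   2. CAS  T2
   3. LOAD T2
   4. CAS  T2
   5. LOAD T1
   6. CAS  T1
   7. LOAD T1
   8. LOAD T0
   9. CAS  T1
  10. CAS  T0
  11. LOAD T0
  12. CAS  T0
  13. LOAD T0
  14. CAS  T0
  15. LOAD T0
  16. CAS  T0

Simulating candidate B:
   1) LOAD T1:  M=0  r_T1=0
   2) CAS  T1:  M=1  r_T1=0 ✓
   3) LOAD T2:  M=1  r_T2=1
   4) CAS  T2:  M=2  r_T2=1 ✓
   5) LOAD T2:  M=2  r_T2=2
   6) LOAD T0:  M=2  r_T0=2
   7) CAS  T0:  M=3  r_T0=2 ✓
   8) CAS  T2:  M=3  r_T2=2 ✗
   9) LOAD T1:  M=3  r_T1=3
  10) CAS  T1:  M=4  r_T1=3 ✓
  11) LOAD T0:  M=4  r_T0=4
  12) CAS  T0:  M=5  r_T0=4 ✓
  13) LOAD T0:  M=5  r_T0=5
  14) CAS  T0:  M=6  r_T0=5 ✓
  15) LOAD T0:  M=6  r_T0=6
  16) CAS  T0:  M=7  r_T0=6 ✓

B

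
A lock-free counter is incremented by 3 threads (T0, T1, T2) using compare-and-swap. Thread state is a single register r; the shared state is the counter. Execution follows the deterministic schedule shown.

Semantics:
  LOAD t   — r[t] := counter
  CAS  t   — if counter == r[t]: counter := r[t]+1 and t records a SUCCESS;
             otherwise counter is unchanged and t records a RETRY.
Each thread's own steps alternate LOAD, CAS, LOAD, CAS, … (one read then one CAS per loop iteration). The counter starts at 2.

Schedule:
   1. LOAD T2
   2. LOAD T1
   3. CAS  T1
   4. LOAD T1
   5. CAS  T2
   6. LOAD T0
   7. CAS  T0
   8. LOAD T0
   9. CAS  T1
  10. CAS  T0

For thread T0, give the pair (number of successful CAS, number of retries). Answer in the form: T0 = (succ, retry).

   1) LOAD T2:  M=2  r_T2=2
   2) LOAD T1:  M=2  r_T1=2
   3) CAS  T1:  M=3  r_T1=2 ✓
   4) LOAD T1:  M=3  r_T1=3
   5) CAS  T2:  M=3  r_T2=2 ✗
   6) LOAD T0:  M=3  r_T0=3
   7) CAS  T0:  M=4  r_T0=3 ✓
   8) LOAD T0:  M=4  r_T0=4
   9) CAS  T1:  M=4  r_T1=3 ✗
  10) CAS  T0:  M=5  r_T0=4 ✓

T0 = (2, 0)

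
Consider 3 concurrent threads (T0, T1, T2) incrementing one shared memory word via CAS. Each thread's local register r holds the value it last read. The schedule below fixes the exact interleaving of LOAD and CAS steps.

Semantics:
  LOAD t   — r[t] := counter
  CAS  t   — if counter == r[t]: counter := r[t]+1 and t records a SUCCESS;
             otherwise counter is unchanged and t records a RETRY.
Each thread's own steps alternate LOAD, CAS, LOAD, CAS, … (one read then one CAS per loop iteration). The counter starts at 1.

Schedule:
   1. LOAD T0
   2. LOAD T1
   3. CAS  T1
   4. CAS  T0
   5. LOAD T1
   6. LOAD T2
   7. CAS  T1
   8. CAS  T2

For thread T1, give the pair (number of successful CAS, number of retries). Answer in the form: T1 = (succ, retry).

T1 = (2, 0)

#1 T0 reads 1
#2 T1 reads 1
#3 T1 CAS(1→2) writes; counter now 2
#4 T0 CAS(1→2) fails; counter now 2
#5 T1 reads 2
#6 T2 reads 2
#7 T1 CAS(2→3) writes; counter now 3
#8 T2 CAS(2→3) fails; counter now 3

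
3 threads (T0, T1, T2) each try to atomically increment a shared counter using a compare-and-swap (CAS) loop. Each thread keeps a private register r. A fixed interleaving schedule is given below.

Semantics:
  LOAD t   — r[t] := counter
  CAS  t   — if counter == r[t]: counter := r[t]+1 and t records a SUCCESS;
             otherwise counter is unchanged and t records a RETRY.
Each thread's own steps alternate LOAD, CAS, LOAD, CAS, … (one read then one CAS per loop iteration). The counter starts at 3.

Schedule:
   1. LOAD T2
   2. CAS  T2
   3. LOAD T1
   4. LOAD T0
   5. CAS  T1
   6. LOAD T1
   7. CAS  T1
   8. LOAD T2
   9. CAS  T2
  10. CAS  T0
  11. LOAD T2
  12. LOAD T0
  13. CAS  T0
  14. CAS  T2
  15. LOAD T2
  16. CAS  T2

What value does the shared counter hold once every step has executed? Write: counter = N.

step 1: T2 LOAD ⇒ load; ctr=3 reg=3
step 2: T2 CAS ⇒ ok; ctr=4 reg=3
step 3: T1 LOAD ⇒ load; ctr=4 reg=4
step 4: T0 LOAD ⇒ load; ctr=4 reg=4
step 5: T1 CAS ⇒ ok; ctr=5 reg=4
step 6: T1 LOAD ⇒ load; ctr=5 reg=5
step 7: T1 CAS ⇒ ok; ctr=6 reg=5
step 8: T2 LOAD ⇒ load; ctr=6 reg=6
step 9: T2 CAS ⇒ ok; ctr=7 reg=6
step 10: T0 CAS ⇒ retry; ctr=7 reg=4
step 11: T2 LOAD ⇒ load; ctr=7 reg=7
step 12: T0 LOAD ⇒ load; ctr=7 reg=7
step 13: T0 CAS ⇒ ok; ctr=8 reg=7
step 14: T2 CAS ⇒ retry; ctr=8 reg=7
step 15: T2 LOAD ⇒ load; ctr=8 reg=8
step 16: T2 CAS ⇒ ok; ctr=9 reg=8

counter = 9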